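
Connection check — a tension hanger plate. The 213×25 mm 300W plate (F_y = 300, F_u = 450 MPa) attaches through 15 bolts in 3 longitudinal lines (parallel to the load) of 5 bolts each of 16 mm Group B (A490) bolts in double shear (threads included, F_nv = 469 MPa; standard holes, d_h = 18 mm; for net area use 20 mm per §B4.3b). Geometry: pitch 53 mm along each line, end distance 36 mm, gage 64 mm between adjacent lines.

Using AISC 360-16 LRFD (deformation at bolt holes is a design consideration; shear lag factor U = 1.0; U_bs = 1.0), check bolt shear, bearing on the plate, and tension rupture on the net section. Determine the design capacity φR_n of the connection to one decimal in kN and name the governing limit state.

1290.9 kN (net-section rupture governs)

Bolt shear: A_b = π(16)²/4 = 201.06 mm². φR_n = 0.75 × 469 × 201.06 × 15 × 2 = 2121.7 kN.
Bearing (25 mm plate, F_u = 450 MPa): end bolts L_c = 36 − 18/2 = 27, R_n = min(1.2×27×25×450, 2.4×16×25×450) = 364.5 kN/bolt; interior L_c = 53 − 18 = 35, R_n = 432 kN/bolt. φR_n = 0.75 × (3×364.5 + 12×432) = 4708.1 kN.
Tension rupture (net): A_n = (213 − 3×20)×25 = 3825 mm² (U = 1.0, A_e = A_n). φR_n = 0.75 × 450 × 3825 = 1290.9 kN.
Governing: min(2121.7, 4708.1, 1290.9) = 1290.9 kN → net-section rupture.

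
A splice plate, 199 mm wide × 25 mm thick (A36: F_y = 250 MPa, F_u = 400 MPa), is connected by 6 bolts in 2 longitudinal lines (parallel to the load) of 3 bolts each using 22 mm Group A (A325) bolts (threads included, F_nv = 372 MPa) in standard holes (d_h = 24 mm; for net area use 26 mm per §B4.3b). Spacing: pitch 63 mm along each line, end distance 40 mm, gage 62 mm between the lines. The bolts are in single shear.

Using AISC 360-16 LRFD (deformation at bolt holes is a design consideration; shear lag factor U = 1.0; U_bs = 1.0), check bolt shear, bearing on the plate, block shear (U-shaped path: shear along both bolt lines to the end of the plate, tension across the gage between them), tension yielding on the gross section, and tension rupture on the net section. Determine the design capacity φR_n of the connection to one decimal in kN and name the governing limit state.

Bolt shear: A_b = π(22)²/4 = 380.13 mm². φR_n = 0.75 × 372 × 380.13 × 6 × 1 = 636.3 kN.
Bearing (25 mm plate, F_u = 400 MPa): end bolts L_c = 40 − 24/2 = 28, R_n = min(1.2×28×25×400, 2.4×22×25×400) = 336 kN/bolt; interior L_c = 63 − 24 = 39, R_n = 468 kN/bolt. φR_n = 0.75 × (2×336 + 4×468) = 1908.0 kN.
Block shear: shear path 2×[40+2×63] = 2×166 mm, A_gv = 8300, A_nv = 2×(166 − 2.5×26)×25 = 5050 mm²; tension across gage: (62 − 1×26)×25 = 900 mm². R_n = min(0.6×400×5050, 0.6×250×8300) + 1.0×400×900 = min(1212, 1245) + 360 = 1572 kN. φR_n = 0.75 × 1572 = 1179.0 kN.
Tension yield (gross): A_g = 199×25 = 4975 mm². φR_n = 0.90 × 250 × 4975 = 1119.4 kN.
Tension rupture (net): A_n = (199 − 2×26)×25 = 3675 mm² (U = 1.0, A_e = A_n). φR_n = 0.75 × 400 × 3675 = 1102.5 kN.
Governing: min(636.3, 1908.0, 1179.0, 1119.4, 1102.5) = 636.3 kN → bolt shear.

636.3 kN (bolt shear governs)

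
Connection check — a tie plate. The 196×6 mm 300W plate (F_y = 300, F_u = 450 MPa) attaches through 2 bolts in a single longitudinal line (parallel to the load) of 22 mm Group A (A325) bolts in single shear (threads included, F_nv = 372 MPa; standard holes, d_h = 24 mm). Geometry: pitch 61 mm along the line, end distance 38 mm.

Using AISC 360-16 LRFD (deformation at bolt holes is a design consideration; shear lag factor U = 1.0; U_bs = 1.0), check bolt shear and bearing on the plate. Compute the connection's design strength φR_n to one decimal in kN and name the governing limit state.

Bolt shear: A_b = π(22)²/4 = 380.13 mm². φR_n = 0.75 × 372 × 380.13 × 2 × 1 = 212.1 kN.
Bearing (6 mm plate, F_u = 450 MPa): end bolts L_c = 38 − 24/2 = 26, R_n = min(1.2×26×6×450, 2.4×22×6×450) = 84.24 kN/bolt; interior L_c = 61 − 24 = 37, R_n = 119.88 kN/bolt. φR_n = 0.75 × (1×84.24 + 1×119.88) = 153.1 kN.
Governing: min(212.1, 153.1) = 153.1 kN → bearing.

153.1 kN (bearing governs)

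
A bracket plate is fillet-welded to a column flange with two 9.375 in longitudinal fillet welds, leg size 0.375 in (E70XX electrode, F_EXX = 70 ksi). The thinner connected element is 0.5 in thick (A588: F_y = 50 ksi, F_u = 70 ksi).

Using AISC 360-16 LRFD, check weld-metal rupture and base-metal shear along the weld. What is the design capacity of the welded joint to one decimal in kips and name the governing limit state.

Weld metal: throat = 0.707×0.375 = 0.26513 in, L = 2×9.375 = 18.75 in. φR_n = 0.75 × 0.6 × 70 × 0.26513 × 18.75 = 156.6 kips.
Base metal shear (0.5 in plate): yield φR_n = 1.0×0.6×50×0.5×18.75 = 281.3 kips; rupture φR_n = 0.75×0.6×70×0.5×18.75 = 295.3 kips; take 281.3 kips (yield).
Governing: min(156.6, 281.3) = 156.6 kips → weld metal.

156.6 kips (weld metal governs)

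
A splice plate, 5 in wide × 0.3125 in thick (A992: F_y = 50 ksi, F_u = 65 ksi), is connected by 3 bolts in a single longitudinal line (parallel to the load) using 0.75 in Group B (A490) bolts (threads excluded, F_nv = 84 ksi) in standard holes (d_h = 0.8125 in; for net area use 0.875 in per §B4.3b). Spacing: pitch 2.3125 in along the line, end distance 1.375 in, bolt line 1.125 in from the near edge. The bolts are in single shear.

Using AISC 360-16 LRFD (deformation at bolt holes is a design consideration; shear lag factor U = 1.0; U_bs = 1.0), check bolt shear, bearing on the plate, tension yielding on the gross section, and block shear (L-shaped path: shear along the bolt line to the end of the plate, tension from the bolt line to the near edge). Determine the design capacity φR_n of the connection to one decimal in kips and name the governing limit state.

45.3 kips (block shear governs)

Bolt shear: A_b = π(0.75)²/4 = 0.44179 in². φR_n = 0.75 × 84 × 0.44179 × 3 × 1 = 83.5 kips.
Bearing (0.3125 in plate, F_u = 65 ksi): end bolts L_c = 1.375 − 0.8125/2 = 0.96875, R_n = min(1.2×0.96875×0.3125×65, 2.4×0.75×0.3125×65) = 23.613 kips/bolt; interior L_c = 2.3125 − 0.8125 = 1.5, R_n = 36.563 kips/bolt. φR_n = 0.75 × (1×23.613 + 2×36.563) = 72.6 kips.
Tension yield (gross): A_g = 5×0.3125 = 1.5625 in². φR_n = 0.90 × 50 × 1.5625 = 70.3 kips.
Block shear: shear path 1×[1.375+2×2.3125] = 1×6 in, A_gv = 1.875, A_nv = 1×(6 − 2.5×0.875)×0.3125 = 1.1914 in²; tension to near edge: (1.125 − 0.5×0.875)×0.3125 = 0.21484 in². R_n = min(0.6×65×1.1914, 0.6×50×1.875) + 1.0×65×0.21484 = min(46.465, 56.25) + 13.965 = 60.43 kips. φR_n = 0.75 × 60.43 = 45.3 kips.
Governing: min(83.5, 72.6, 70.3, 45.3) = 45.3 kips → block shear.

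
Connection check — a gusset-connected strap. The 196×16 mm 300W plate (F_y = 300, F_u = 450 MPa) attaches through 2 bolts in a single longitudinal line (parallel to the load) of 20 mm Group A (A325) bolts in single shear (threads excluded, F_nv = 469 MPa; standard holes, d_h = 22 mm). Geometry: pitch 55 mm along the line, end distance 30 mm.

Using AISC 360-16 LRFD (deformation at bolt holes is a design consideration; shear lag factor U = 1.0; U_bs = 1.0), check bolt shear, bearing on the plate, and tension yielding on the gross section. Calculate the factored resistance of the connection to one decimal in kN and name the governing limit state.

221.0 kN (bolt shear governs)

Bolt shear: A_b = π(20)²/4 = 314.16 mm². φR_n = 0.75 × 469 × 314.16 × 2 × 1 = 221.0 kN.
Bearing (16 mm plate, F_u = 450 MPa): end bolts L_c = 30 − 22/2 = 19, R_n = min(1.2×19×16×450, 2.4×20×16×450) = 164.16 kN/bolt; interior L_c = 55 − 22 = 33, R_n = 285.12 kN/bolt. φR_n = 0.75 × (1×164.16 + 1×285.12) = 337.0 kN.
Tension yield (gross): A_g = 196×16 = 3136 mm². φR_n = 0.90 × 300 × 3136 = 846.7 kN.
Governing: min(221.0, 337.0, 846.7) = 221.0 kN → bolt shear.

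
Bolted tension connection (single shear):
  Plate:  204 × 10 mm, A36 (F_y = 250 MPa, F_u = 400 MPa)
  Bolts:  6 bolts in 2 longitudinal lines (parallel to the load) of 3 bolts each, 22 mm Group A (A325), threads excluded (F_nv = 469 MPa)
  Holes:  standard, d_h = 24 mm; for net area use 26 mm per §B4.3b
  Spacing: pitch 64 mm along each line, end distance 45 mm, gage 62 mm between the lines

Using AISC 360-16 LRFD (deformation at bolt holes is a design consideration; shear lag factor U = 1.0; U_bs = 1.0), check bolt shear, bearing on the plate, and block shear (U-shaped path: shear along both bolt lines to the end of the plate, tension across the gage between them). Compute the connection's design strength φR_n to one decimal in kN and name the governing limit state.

496.8 kN (block shear governs)

Bolt shear: A_b = π(22)²/4 = 380.13 mm². φR_n = 0.75 × 469 × 380.13 × 6 × 1 = 802.3 kN.
Bearing (10 mm plate, F_u = 400 MPa): end bolts L_c = 45 − 24/2 = 33, R_n = min(1.2×33×10×400, 2.4×22×10×400) = 158.4 kN/bolt; interior L_c = 64 − 24 = 40, R_n = 192 kN/bolt. φR_n = 0.75 × (2×158.4 + 4×192) = 813.6 kN.
Block shear: shear path 2×[45+2×64] = 2×173 mm, A_gv = 3460, A_nv = 2×(173 − 2.5×26)×10 = 2160 mm²; tension across gage: (62 − 1×26)×10 = 360 mm². R_n = min(0.6×400×2160, 0.6×250×3460) + 1.0×400×360 = min(518.4, 519) + 144 = 662.4 kN. φR_n = 0.75 × 662.4 = 496.8 kN.
Governing: min(802.3, 813.6, 496.8) = 496.8 kN → block shear.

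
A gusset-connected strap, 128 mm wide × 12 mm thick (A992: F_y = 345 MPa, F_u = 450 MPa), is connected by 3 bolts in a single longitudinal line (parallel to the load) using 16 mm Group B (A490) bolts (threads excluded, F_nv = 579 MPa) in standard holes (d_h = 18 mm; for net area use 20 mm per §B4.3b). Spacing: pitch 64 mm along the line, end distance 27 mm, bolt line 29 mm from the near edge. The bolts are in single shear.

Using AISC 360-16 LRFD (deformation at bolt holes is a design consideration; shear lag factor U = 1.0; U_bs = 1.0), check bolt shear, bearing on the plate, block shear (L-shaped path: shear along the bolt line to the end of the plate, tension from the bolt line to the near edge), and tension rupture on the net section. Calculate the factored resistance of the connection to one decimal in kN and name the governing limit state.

261.9 kN (bolt shear governs)

Bolt shear: A_b = π(16)²/4 = 201.06 mm². φR_n = 0.75 × 579 × 201.06 × 3 × 1 = 261.9 kN.
Bearing (12 mm plate, F_u = 450 MPa): end bolts L_c = 27 − 18/2 = 18, R_n = min(1.2×18×12×450, 2.4×16×12×450) = 116.64 kN/bolt; interior L_c = 64 − 18 = 46, R_n = 207.36 kN/bolt. φR_n = 0.75 × (1×116.64 + 2×207.36) = 398.5 kN.
Block shear: shear path 1×[27+2×64] = 1×155 mm, A_gv = 1860, A_nv = 1×(155 − 2.5×20)×12 = 1260 mm²; tension to near edge: (29 − 0.5×20)×12 = 228 mm². R_n = min(0.6×450×1260, 0.6×345×1860) + 1.0×450×228 = min(340.2, 385.02) + 102.6 = 442.8 kN. φR_n = 0.75 × 442.8 = 332.1 kN.
Tension rupture (net): A_n = (128 − 1×20)×12 = 1296 mm² (U = 1.0, A_e = A_n). φR_n = 0.75 × 450 × 1296 = 437.4 kN.
Governing: min(261.9, 398.5, 332.1, 437.4) = 261.9 kN → bolt shear.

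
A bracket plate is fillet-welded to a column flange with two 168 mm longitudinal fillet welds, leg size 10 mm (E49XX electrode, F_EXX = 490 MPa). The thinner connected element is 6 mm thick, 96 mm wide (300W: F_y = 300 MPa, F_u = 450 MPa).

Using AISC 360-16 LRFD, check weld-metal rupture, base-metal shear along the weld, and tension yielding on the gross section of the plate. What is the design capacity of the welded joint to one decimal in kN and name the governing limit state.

155.5 kN (gross-section yield governs)

Weld metal: throat = 0.707×10 = 7.07 mm, L = 2×168 = 336 mm. φR_n = 0.75 × 0.6 × 490 × 7.07 × 336 = 523.8 kN.
Base metal shear (6 mm plate): yield φR_n = 1.0×0.6×300×6×336 = 362.9 kN; rupture φR_n = 0.75×0.6×450×6×336 = 408.2 kN; take 362.9 kN (yield).
Tension yield (gross): A_g = 96×6 = 576 mm². φR_n = 0.90 × 300 × 576 = 155.5 kN.
Governing: min(523.8, 362.9, 155.5) = 155.5 kN → gross-section yield.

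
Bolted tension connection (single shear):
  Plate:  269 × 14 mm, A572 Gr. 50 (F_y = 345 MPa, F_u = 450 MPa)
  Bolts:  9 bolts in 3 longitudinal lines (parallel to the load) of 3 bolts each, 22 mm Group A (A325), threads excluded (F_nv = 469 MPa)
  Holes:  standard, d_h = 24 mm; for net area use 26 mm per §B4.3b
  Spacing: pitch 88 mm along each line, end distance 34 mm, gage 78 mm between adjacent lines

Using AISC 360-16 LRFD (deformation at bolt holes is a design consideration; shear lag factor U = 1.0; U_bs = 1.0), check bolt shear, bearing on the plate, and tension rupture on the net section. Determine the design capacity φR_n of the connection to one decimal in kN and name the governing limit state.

Bolt shear: A_b = π(22)²/4 = 380.13 mm². φR_n = 0.75 × 469 × 380.13 × 9 × 1 = 1203.4 kN.
Bearing (14 mm plate, F_u = 450 MPa): end bolts L_c = 34 − 24/2 = 22, R_n = min(1.2×22×14×450, 2.4×22×14×450) = 166.32 kN/bolt; interior L_c = 88 − 24 = 64, R_n = 332.64 kN/bolt. φR_n = 0.75 × (3×166.32 + 6×332.64) = 1871.1 kN.
Tension rupture (net): A_n = (269 − 3×26)×14 = 2674 mm² (U = 1.0, A_e = A_n). φR_n = 0.75 × 450 × 2674 = 902.5 kN.
Governing: min(1203.4, 1871.1, 902.5) = 902.5 kN → net-section rupture.

902.5 kN (net-section rupture governs)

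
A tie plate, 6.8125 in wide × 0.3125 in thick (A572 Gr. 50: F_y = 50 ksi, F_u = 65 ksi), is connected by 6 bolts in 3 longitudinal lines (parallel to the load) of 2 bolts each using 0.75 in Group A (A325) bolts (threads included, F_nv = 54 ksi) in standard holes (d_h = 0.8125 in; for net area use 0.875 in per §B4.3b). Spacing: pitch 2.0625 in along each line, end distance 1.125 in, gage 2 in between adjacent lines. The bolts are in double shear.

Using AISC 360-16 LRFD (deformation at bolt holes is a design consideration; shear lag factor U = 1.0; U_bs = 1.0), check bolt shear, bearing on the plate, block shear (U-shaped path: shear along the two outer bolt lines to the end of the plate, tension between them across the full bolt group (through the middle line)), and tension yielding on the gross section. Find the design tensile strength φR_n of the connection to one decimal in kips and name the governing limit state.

Bolt shear: A_b = π(0.75)²/4 = 0.44179 in². φR_n = 0.75 × 54 × 0.44179 × 6 × 2 = 214.7 kips.
Bearing (0.3125 in plate, F_u = 65 ksi): end bolts L_c = 1.125 − 0.8125/2 = 0.71875, R_n = min(1.2×0.71875×0.3125×65, 2.4×0.75×0.3125×65) = 17.52 kips/bolt; interior L_c = 2.0625 − 0.8125 = 1.25, R_n = 30.469 kips/bolt. φR_n = 0.75 × (3×17.52 + 3×30.469) = 108.0 kips.
Block shear: shear path 2×[1.125+1×2.0625] = 2×3.1875 in, A_gv = 1.9922, A_nv = 2×(3.1875 − 1.5×0.875)×0.3125 = 1.1719 in²; tension across gage: (4 − 2×0.875)×0.3125 = 0.70313 in². R_n = min(0.6×65×1.1719, 0.6×50×1.9922) + 1.0×65×0.70313 = min(45.704, 59.766) + 45.703 = 91.407 kips. φR_n = 0.75 × 91.407 = 68.6 kips.
Tension yield (gross): A_g = 6.8125×0.3125 = 2.1289 in². φR_n = 0.90 × 50 × 2.1289 = 95.8 kips.
Governing: min(214.7, 108.0, 68.6, 95.8) = 68.6 kips → block shear.

68.6 kips (block shear governs)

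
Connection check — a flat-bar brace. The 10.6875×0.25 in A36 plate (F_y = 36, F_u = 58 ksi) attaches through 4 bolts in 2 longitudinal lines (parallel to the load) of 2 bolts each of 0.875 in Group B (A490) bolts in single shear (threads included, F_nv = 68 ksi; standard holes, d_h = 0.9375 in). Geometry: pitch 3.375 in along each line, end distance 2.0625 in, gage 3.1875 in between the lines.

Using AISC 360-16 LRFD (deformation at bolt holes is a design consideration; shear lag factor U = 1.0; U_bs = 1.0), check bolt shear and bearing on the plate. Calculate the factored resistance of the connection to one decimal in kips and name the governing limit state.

87.3 kips (bearing governs)

Bolt shear: A_b = π(0.875)²/4 = 0.60132 in². φR_n = 0.75 × 68 × 0.60132 × 4 × 1 = 122.7 kips.
Bearing (0.25 in plate, F_u = 58 ksi): end bolts L_c = 2.0625 − 0.9375/2 = 1.59375, R_n = min(1.2×1.59375×0.25×58, 2.4×0.875×0.25×58) = 27.731 kips/bolt; interior L_c = 3.375 − 0.9375 = 2.4375, R_n = 30.45 kips/bolt. φR_n = 0.75 × (2×27.731 + 2×30.45) = 87.3 kips.
Governing: min(122.7, 87.3) = 87.3 kips → bearing.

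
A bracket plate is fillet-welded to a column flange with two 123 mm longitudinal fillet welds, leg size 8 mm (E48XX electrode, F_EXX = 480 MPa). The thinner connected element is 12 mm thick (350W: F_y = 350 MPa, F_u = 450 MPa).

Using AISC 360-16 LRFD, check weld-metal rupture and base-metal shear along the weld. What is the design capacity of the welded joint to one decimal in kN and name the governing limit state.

300.5 kN (weld metal governs)

Weld metal: throat = 0.707×8 = 5.656 mm, L = 2×123 = 246 mm. φR_n = 0.75 × 0.6 × 480 × 5.656 × 246 = 300.5 kN.
Base metal shear (12 mm plate): yield φR_n = 1.0×0.6×350×12×246 = 619.9 kN; rupture φR_n = 0.75×0.6×450×12×246 = 597.8 kN; take 597.8 kN (rupture).
Governing: min(300.5, 597.8) = 300.5 kN → weld metal.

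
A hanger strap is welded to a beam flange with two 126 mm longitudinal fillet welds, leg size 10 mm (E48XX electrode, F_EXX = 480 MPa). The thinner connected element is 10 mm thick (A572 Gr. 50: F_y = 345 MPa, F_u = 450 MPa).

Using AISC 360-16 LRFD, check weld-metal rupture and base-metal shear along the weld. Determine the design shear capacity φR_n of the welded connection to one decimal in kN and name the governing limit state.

384.8 kN (weld metal governs)

Weld metal: throat = 0.707×10 = 7.07 mm, L = 2×126 = 252 mm. φR_n = 0.75 × 0.6 × 480 × 7.07 × 252 = 384.8 kN.
Base metal shear (10 mm plate): yield φR_n = 1.0×0.6×345×10×252 = 521.6 kN; rupture φR_n = 0.75×0.6×450×10×252 = 510.3 kN; take 510.3 kN (rupture).
Governing: min(384.8, 510.3) = 384.8 kN → weld metal.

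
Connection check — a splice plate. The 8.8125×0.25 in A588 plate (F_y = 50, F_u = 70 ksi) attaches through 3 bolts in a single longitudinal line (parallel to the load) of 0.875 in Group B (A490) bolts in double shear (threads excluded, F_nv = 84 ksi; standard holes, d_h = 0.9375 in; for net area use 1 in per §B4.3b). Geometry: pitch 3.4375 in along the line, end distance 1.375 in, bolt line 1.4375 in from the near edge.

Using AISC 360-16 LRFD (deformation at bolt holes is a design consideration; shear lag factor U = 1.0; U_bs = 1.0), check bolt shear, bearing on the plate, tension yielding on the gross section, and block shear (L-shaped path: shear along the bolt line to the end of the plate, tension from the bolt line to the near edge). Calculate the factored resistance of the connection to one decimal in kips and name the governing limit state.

Bolt shear: A_b = π(0.875)²/4 = 0.60132 in². φR_n = 0.75 × 84 × 0.60132 × 3 × 2 = 227.3 kips.
Bearing (0.25 in plate, F_u = 70 ksi): end bolts L_c = 1.375 − 0.9375/2 = 0.90625, R_n = min(1.2×0.90625×0.25×70, 2.4×0.875×0.25×70) = 19.031 kips/bolt; interior L_c = 3.4375 − 0.9375 = 2.5, R_n = 36.75 kips/bolt. φR_n = 0.75 × (1×19.031 + 2×36.75) = 69.4 kips.
Tension yield (gross): A_g = 8.8125×0.25 = 2.2031 in². φR_n = 0.90 × 50 × 2.2031 = 99.1 kips.
Block shear: shear path 1×[1.375+2×3.4375] = 1×8.25 in, A_gv = 2.0625, A_nv = 1×(8.25 − 2.5×1)×0.25 = 1.4375 in²; tension to near edge: (1.4375 − 0.5×1)×0.25 = 0.23438 in². R_n = min(0.6×70×1.4375, 0.6×50×2.0625) + 1.0×70×0.23438 = min(60.375, 61.875) + 16.407 = 76.782 kips. φR_n = 0.75 × 76.782 = 57.6 kips.
Governing: min(227.3, 69.4, 99.1, 57.6) = 57.6 kips → block shear.

57.6 kips (block shear governs)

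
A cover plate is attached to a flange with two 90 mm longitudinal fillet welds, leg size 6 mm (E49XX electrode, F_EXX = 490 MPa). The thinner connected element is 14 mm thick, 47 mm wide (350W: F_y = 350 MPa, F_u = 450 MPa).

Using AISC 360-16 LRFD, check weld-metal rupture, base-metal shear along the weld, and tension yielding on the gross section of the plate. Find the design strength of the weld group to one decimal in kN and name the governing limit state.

Weld metal: throat = 0.707×6 = 4.242 mm, L = 2×90 = 180 mm. φR_n = 0.75 × 0.6 × 490 × 4.242 × 180 = 168.4 kN.
Base metal shear (14 mm plate): yield φR_n = 1.0×0.6×350×14×180 = 529.2 kN; rupture φR_n = 0.75×0.6×450×14×180 = 510.3 kN; take 510.3 kN (rupture).
Tension yield (gross): A_g = 47×14 = 658 mm². φR_n = 0.90 × 350 × 658 = 207.3 kN.
Governing: min(168.4, 510.3, 207.3) = 168.4 kN → weld metal.

168.4 kN (weld metal governs)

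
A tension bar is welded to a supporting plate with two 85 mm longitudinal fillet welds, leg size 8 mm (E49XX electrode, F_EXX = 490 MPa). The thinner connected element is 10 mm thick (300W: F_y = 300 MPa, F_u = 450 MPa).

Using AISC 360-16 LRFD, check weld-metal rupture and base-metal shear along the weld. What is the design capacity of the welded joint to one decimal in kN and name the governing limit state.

212.0 kN (weld metal governs)

Weld metal: throat = 0.707×8 = 5.656 mm, L = 2×85 = 170 mm. φR_n = 0.75 × 0.6 × 490 × 5.656 × 170 = 212.0 kN.
Base metal shear (10 mm plate): yield φR_n = 1.0×0.6×300×10×170 = 306.0 kN; rupture φR_n = 0.75×0.6×450×10×170 = 344.3 kN; take 306.0 kN (yield).
Governing: min(212.0, 306.0) = 212.0 kN → weld metal.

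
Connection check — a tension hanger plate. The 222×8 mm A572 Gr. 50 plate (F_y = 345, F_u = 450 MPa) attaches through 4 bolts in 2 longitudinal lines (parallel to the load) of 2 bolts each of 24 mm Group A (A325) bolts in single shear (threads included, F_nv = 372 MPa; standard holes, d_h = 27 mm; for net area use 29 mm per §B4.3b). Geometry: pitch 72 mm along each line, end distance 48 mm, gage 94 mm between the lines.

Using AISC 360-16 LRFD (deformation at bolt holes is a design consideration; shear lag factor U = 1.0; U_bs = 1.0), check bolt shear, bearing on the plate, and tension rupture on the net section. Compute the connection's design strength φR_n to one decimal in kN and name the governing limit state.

442.8 kN (net-section rupture governs)

Bolt shear: A_b = π(24)²/4 = 452.39 mm². φR_n = 0.75 × 372 × 452.39 × 4 × 1 = 504.9 kN.
Bearing (8 mm plate, F_u = 450 MPa): end bolts L_c = 48 − 27/2 = 34.5, R_n = min(1.2×34.5×8×450, 2.4×24×8×450) = 149.04 kN/bolt; interior L_c = 72 − 27 = 45, R_n = 194.4 kN/bolt. φR_n = 0.75 × (2×149.04 + 2×194.4) = 515.2 kN.
Tension rupture (net): A_n = (222 − 2×29)×8 = 1312 mm² (U = 1.0, A_e = A_n). φR_n = 0.75 × 450 × 1312 = 442.8 kN.
Governing: min(504.9, 515.2, 442.8) = 442.8 kN → net-section rupture.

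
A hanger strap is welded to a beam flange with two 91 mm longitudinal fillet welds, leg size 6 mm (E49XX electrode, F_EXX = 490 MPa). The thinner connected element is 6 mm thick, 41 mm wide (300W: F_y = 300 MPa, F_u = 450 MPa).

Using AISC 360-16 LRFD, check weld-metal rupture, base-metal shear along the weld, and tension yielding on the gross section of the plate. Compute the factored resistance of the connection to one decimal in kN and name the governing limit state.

Weld metal: throat = 0.707×6 = 4.242 mm, L = 2×91 = 182 mm. φR_n = 0.75 × 0.6 × 490 × 4.242 × 182 = 170.2 kN.
Base metal shear (6 mm plate): yield φR_n = 1.0×0.6×300×6×182 = 196.6 kN; rupture φR_n = 0.75×0.6×450×6×182 = 221.1 kN; take 196.6 kN (yield).
Tension yield (gross): A_g = 41×6 = 246 mm². φR_n = 0.90 × 300 × 246 = 66.4 kN.
Governing: min(170.2, 196.6, 66.4) = 66.4 kN → gross-section yield.

66.4 kN (gross-section yield governs)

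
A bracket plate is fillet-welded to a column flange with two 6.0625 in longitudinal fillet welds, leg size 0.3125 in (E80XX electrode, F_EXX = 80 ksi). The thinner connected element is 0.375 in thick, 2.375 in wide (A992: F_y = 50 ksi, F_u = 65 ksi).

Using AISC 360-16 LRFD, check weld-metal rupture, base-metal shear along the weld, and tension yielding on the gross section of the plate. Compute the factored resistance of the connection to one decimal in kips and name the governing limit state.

Weld metal: throat = 0.707×0.3125 = 0.22094 in, L = 2×6.0625 = 12.125 in. φR_n = 0.75 × 0.6 × 80 × 0.22094 × 12.125 = 96.4 kips.
Base metal shear (0.375 in plate): yield φR_n = 1.0×0.6×50×0.375×12.125 = 136.4 kips; rupture φR_n = 0.75×0.6×65×0.375×12.125 = 133.0 kips; take 133.0 kips (rupture).
Tension yield (gross): A_g = 2.375×0.375 = 0.89063 in². φR_n = 0.90 × 50 × 0.89063 = 40.1 kips.
Governing: min(96.4, 133.0, 40.1) = 40.1 kips → gross-section yield.

40.1 kips (gross-section yield governs)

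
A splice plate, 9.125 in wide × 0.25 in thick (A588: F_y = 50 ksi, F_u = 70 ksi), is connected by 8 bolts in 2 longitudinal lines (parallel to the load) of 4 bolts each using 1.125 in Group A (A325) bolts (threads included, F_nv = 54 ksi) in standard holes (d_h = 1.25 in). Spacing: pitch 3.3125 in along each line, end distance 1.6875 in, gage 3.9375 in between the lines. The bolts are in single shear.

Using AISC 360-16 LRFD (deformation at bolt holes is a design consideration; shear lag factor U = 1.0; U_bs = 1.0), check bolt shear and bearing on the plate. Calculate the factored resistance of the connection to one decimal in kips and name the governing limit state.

228.4 kips (bearing governs)

Bolt shear: A_b = π(1.125)²/4 = 0.99402 in². φR_n = 0.75 × 54 × 0.99402 × 8 × 1 = 322.1 kips.
Bearing (0.25 in plate, F_u = 70 ksi): end bolts L_c = 1.6875 − 1.25/2 = 1.0625, R_n = min(1.2×1.0625×0.25×70, 2.4×1.125×0.25×70) = 22.313 kips/bolt; interior L_c = 3.3125 − 1.25 = 2.0625, R_n = 43.313 kips/bolt. φR_n = 0.75 × (2×22.313 + 6×43.313) = 228.4 kips.
Governing: min(322.1, 228.4) = 228.4 kips → bearing.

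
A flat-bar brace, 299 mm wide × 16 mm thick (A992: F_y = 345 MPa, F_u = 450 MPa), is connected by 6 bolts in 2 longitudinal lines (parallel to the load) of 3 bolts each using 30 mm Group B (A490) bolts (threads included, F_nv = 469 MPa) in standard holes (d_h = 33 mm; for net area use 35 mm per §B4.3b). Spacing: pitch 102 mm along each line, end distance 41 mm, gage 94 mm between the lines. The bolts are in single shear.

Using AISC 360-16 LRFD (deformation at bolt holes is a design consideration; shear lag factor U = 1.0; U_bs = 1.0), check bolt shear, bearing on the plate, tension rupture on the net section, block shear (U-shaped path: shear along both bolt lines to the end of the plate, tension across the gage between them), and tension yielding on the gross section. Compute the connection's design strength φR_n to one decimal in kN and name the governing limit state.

1236.6 kN (net-section rupture governs)

Bolt shear: A_b = π(30)²/4 = 706.86 mm². φR_n = 0.75 × 469 × 706.86 × 6 × 1 = 1491.8 kN.
Bearing (16 mm plate, F_u = 450 MPa): end bolts L_c = 41 − 33/2 = 24.5, R_n = min(1.2×24.5×16×450, 2.4×30×16×450) = 211.68 kN/bolt; interior L_c = 102 − 33 = 69, R_n = 518.4 kN/bolt. φR_n = 0.75 × (2×211.68 + 4×518.4) = 1872.7 kN.
Tension rupture (net): A_n = (299 − 2×35)×16 = 3664 mm² (U = 1.0, A_e = A_n). φR_n = 0.75 × 450 × 3664 = 1236.6 kN.
Block shear: shear path 2×[41+2×102] = 2×245 mm, A_gv = 7840, A_nv = 2×(245 − 2.5×35)×16 = 5040 mm²; tension across gage: (94 − 1×35)×16 = 944 mm². R_n = min(0.6×450×5040, 0.6×345×7840) + 1.0×450×944 = min(1360.8, 1622.9) + 424.8 = 1785.6 kN. φR_n = 0.75 × 1785.6 = 1339.2 kN.
Tension yield (gross): A_g = 299×16 = 4784 mm². φR_n = 0.90 × 345 × 4784 = 1485.4 kN.
Governing: min(1491.8, 1872.7, 1236.6, 1339.2, 1485.4) = 1236.6 kN → net-section rupture.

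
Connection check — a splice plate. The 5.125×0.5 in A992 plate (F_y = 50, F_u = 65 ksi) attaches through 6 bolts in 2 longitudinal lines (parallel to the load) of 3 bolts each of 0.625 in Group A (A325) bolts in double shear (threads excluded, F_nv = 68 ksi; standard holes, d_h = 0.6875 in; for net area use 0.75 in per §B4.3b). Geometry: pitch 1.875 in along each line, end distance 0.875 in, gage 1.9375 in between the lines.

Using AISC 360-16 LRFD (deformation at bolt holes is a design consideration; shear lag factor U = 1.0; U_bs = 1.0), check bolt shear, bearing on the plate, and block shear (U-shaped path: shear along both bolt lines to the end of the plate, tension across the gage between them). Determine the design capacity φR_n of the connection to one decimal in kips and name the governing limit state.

Bolt shear: A_b = π(0.625)²/4 = 0.3068 in². φR_n = 0.75 × 68 × 0.3068 × 6 × 2 = 187.8 kips.
Bearing (0.5 in plate, F_u = 65 ksi): end bolts L_c = 0.875 − 0.6875/2 = 0.53125, R_n = min(1.2×0.53125×0.5×65, 2.4×0.625×0.5×65) = 20.719 kips/bolt; interior L_c = 1.875 − 0.6875 = 1.1875, R_n = 46.313 kips/bolt. φR_n = 0.75 × (2×20.719 + 4×46.313) = 170.0 kips.
Block shear: shear path 2×[0.875+2×1.875] = 2×4.625 in, A_gv = 4.625, A_nv = 2×(4.625 − 2.5×0.75)×0.5 = 2.75 in²; tension across gage: (1.9375 − 1×0.75)×0.5 = 0.59375 in². R_n = min(0.6×65×2.75, 0.6×50×4.625) + 1.0×65×0.59375 = min(107.25, 138.75) + 38.594 = 145.84 kips. φR_n = 0.75 × 145.84 = 109.4 kips.
Governing: min(187.8, 170.0, 109.4) = 109.4 kips → block shear.

109.4 kips (block shear governs)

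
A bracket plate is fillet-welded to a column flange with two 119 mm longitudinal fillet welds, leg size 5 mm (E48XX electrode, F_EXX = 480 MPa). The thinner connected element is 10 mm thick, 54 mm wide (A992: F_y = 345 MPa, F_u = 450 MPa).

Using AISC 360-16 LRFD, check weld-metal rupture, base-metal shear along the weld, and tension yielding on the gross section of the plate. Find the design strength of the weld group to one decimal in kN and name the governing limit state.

Weld metal: throat = 0.707×5 = 3.535 mm, L = 2×119 = 238 mm. φR_n = 0.75 × 0.6 × 480 × 3.535 × 238 = 181.7 kN.
Base metal shear (10 mm plate): yield φR_n = 1.0×0.6×345×10×238 = 492.7 kN; rupture φR_n = 0.75×0.6×450×10×238 = 482.0 kN; take 482.0 kN (rupture).
Tension yield (gross): A_g = 54×10 = 540 mm². φR_n = 0.90 × 345 × 540 = 167.7 kN.
Governing: min(181.7, 482.0, 167.7) = 167.7 kN → gross-section yield.

167.7 kN (gross-section yield governs)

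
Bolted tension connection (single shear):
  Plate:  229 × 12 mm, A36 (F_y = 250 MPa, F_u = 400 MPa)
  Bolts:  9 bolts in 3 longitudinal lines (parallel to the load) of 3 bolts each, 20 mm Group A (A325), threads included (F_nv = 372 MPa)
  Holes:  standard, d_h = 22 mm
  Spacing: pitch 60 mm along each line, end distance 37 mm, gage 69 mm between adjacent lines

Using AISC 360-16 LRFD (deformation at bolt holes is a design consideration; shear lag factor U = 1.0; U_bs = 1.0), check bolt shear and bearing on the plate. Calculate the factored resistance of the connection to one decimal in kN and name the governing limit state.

Bolt shear: A_b = π(20)²/4 = 314.16 mm². φR_n = 0.75 × 372 × 314.16 × 9 × 1 = 788.9 kN.
Bearing (12 mm plate, F_u = 400 MPa): end bolts L_c = 37 − 22/2 = 26, R_n = min(1.2×26×12×400, 2.4×20×12×400) = 149.76 kN/bolt; interior L_c = 60 − 22 = 38, R_n = 218.88 kN/bolt. φR_n = 0.75 × (3×149.76 + 6×218.88) = 1321.9 kN.
Governing: min(788.9, 1321.9) = 788.9 kN → bolt shear.

788.9 kN (bolt shear governs)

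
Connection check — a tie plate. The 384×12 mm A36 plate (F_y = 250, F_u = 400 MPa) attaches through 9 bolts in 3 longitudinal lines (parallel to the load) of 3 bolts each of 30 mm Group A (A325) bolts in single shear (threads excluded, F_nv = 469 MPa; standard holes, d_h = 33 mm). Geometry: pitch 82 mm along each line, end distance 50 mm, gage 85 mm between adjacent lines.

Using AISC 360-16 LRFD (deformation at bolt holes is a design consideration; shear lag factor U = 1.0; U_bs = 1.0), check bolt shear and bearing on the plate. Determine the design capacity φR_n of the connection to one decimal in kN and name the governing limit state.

Bolt shear: A_b = π(30)²/4 = 706.86 mm². φR_n = 0.75 × 469 × 706.86 × 9 × 1 = 2237.7 kN.
Bearing (12 mm plate, F_u = 400 MPa): end bolts L_c = 50 − 33/2 = 33.5, R_n = min(1.2×33.5×12×400, 2.4×30×12×400) = 192.96 kN/bolt; interior L_c = 82 − 33 = 49, R_n = 282.24 kN/bolt. φR_n = 0.75 × (3×192.96 + 6×282.24) = 1704.2 kN.
Governing: min(2237.7, 1704.2) = 1704.2 kN → bearing.

1704.2 kN (bearing governs)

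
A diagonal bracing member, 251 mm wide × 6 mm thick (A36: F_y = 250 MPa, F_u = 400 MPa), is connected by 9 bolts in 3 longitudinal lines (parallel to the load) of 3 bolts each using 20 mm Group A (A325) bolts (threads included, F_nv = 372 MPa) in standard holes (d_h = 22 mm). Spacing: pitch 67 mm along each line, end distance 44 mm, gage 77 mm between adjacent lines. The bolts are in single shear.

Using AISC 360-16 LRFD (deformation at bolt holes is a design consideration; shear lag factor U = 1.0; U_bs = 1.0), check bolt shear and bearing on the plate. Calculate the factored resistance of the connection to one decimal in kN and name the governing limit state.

732.2 kN (bearing governs)

Bolt shear: A_b = π(20)²/4 = 314.16 mm². φR_n = 0.75 × 372 × 314.16 × 9 × 1 = 788.9 kN.
Bearing (6 mm plate, F_u = 400 MPa): end bolts L_c = 44 − 22/2 = 33, R_n = min(1.2×33×6×400, 2.4×20×6×400) = 95.04 kN/bolt; interior L_c = 67 − 22 = 45, R_n = 115.2 kN/bolt. φR_n = 0.75 × (3×95.04 + 6×115.2) = 732.2 kN.
Governing: min(788.9, 732.2) = 732.2 kN → bearing.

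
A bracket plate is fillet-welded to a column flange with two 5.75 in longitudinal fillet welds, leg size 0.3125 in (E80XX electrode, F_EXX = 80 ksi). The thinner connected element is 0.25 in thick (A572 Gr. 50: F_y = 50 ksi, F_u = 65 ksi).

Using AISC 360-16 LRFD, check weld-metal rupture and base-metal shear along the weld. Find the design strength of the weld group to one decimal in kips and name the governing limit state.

Weld metal: throat = 0.707×0.3125 = 0.22094 in, L = 2×5.75 = 11.5 in. φR_n = 0.75 × 0.6 × 80 × 0.22094 × 11.5 = 91.5 kips.
Base metal shear (0.25 in plate): yield φR_n = 1.0×0.6×50×0.25×11.5 = 86.3 kips; rupture φR_n = 0.75×0.6×65×0.25×11.5 = 84.1 kips; take 84.1 kips (rupture).
Governing: min(91.5, 84.1) = 84.1 kips → base-metal shear.

84.1 kips (base-metal shear governs)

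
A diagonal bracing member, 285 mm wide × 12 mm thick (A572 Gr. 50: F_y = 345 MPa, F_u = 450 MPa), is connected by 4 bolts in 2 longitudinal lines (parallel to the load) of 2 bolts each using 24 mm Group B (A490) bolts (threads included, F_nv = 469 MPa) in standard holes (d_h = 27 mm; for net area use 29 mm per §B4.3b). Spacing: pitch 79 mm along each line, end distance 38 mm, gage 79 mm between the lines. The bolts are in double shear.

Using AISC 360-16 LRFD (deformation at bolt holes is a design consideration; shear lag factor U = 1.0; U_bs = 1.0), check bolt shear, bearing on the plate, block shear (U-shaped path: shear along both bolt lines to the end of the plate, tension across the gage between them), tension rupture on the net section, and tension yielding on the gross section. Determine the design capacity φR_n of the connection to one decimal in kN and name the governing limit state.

Bolt shear: A_b = π(24)²/4 = 452.39 mm². φR_n = 0.75 × 469 × 452.39 × 4 × 2 = 1273.0 kN.
Bearing (12 mm plate, F_u = 450 MPa): end bolts L_c = 38 − 27/2 = 24.5, R_n = min(1.2×24.5×12×450, 2.4×24×12×450) = 158.76 kN/bolt; interior L_c = 79 − 27 = 52, R_n = 311.04 kN/bolt. φR_n = 0.75 × (2×158.76 + 2×311.04) = 704.7 kN.
Block shear: shear path 2×[38+1×79] = 2×117 mm, A_gv = 2808, A_nv = 2×(117 − 1.5×29)×12 = 1764 mm²; tension across gage: (79 − 1×29)×12 = 600 mm². R_n = min(0.6×450×1764, 0.6×345×2808) + 1.0×450×600 = min(476.28, 581.26) + 270 = 746.28 kN. φR_n = 0.75 × 746.28 = 559.7 kN.
Tension rupture (net): A_n = (285 − 2×29)×12 = 2724 mm² (U = 1.0, A_e = A_n). φR_n = 0.75 × 450 × 2724 = 919.4 kN.
Tension yield (gross): A_g = 285×12 = 3420 mm². φR_n = 0.90 × 345 × 3420 = 1061.9 kN.
Governing: min(1273.0, 704.7, 559.7, 919.4, 1061.9) = 559.7 kN → block shear.

559.7 kN (block shear governs)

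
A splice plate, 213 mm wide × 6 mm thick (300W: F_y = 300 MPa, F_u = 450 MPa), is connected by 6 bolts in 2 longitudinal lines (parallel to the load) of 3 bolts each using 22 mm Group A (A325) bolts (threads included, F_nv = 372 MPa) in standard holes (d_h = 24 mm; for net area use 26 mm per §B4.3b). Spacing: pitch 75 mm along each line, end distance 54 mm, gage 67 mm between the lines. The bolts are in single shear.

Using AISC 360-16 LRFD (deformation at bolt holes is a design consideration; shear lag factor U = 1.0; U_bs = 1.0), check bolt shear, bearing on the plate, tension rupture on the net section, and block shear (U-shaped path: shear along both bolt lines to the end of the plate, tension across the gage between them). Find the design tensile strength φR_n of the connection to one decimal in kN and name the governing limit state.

326.0 kN (net-section rupture governs)

Bolt shear: A_b = π(22)²/4 = 380.13 mm². φR_n = 0.75 × 372 × 380.13 × 6 × 1 = 636.3 kN.
Bearing (6 mm plate, F_u = 450 MPa): end bolts L_c = 54 − 24/2 = 42, R_n = min(1.2×42×6×450, 2.4×22×6×450) = 136.08 kN/bolt; interior L_c = 75 − 24 = 51, R_n = 142.56 kN/bolt. φR_n = 0.75 × (2×136.08 + 4×142.56) = 631.8 kN.
Tension rupture (net): A_n = (213 − 2×26)×6 = 966 mm² (U = 1.0, A_e = A_n). φR_n = 0.75 × 450 × 966 = 326.0 kN.
Block shear: shear path 2×[54+2×75] = 2×204 mm, A_gv = 2448, A_nv = 2×(204 − 2.5×26)×6 = 1668 mm²; tension across gage: (67 − 1×26)×6 = 246 mm². R_n = min(0.6×450×1668, 0.6×300×2448) + 1.0×450×246 = min(450.36, 440.64) + 110.7 = 551.34 kN. φR_n = 0.75 × 551.34 = 413.5 kN.
Governing: min(636.3, 631.8, 326.0, 413.5) = 326.0 kN → net-section rupture.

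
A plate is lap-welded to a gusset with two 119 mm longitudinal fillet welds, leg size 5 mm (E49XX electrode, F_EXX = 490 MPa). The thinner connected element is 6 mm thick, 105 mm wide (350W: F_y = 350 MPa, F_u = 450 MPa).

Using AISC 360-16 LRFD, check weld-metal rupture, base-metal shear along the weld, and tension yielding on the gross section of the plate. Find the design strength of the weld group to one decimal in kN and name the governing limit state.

Weld metal: throat = 0.707×5 = 3.535 mm, L = 2×119 = 238 mm. φR_n = 0.75 × 0.6 × 490 × 3.535 × 238 = 185.5 kN.
Base metal shear (6 mm plate): yield φR_n = 1.0×0.6×350×6×238 = 299.9 kN; rupture φR_n = 0.75×0.6×450×6×238 = 289.2 kN; take 289.2 kN (rupture).
Tension yield (gross): A_g = 105×6 = 630 mm². φR_n = 0.90 × 350 × 630 = 198.5 kN.
Governing: min(185.5, 289.2, 198.5) = 185.5 kN → weld metal.

185.5 kN (weld metal governs)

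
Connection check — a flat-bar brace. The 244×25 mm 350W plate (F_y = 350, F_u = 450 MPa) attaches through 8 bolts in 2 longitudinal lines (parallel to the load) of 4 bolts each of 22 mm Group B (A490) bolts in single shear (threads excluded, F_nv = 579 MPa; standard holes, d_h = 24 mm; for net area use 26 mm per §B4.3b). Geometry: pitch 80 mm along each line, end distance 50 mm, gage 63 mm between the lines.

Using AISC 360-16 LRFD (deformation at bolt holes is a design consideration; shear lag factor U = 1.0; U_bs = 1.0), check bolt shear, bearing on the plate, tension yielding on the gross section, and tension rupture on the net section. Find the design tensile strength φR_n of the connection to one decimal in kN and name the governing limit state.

1320.6 kN (bolt shear governs)

Bolt shear: A_b = π(22)²/4 = 380.13 mm². φR_n = 0.75 × 579 × 380.13 × 8 × 1 = 1320.6 kN.
Bearing (25 mm plate, F_u = 450 MPa): end bolts L_c = 50 − 24/2 = 38, R_n = min(1.2×38×25×450, 2.4×22×25×450) = 513 kN/bolt; interior L_c = 80 − 24 = 56, R_n = 594 kN/bolt. φR_n = 0.75 × (2×513 + 6×594) = 3442.5 kN.
Tension yield (gross): A_g = 244×25 = 6100 mm². φR_n = 0.90 × 350 × 6100 = 1921.5 kN.
Tension rupture (net): A_n = (244 − 2×26)×25 = 4800 mm² (U = 1.0, A_e = A_n). φR_n = 0.75 × 450 × 4800 = 1620.0 kN.
Governing: min(1320.6, 3442.5, 1921.5, 1620.0) = 1320.6 kN → bolt shear.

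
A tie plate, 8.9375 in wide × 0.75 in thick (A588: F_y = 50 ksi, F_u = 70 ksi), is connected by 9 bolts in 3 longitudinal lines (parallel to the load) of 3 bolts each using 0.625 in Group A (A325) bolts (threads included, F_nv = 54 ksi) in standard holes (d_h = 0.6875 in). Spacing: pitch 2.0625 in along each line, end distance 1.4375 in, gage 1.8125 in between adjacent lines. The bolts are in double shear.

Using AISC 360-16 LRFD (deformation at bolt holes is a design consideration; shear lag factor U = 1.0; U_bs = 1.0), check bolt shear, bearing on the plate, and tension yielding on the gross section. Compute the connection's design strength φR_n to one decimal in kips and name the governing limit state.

Bolt shear: A_b = π(0.625)²/4 = 0.3068 in². φR_n = 0.75 × 54 × 0.3068 × 9 × 2 = 223.7 kips.
Bearing (0.75 in plate, F_u = 70 ksi): end bolts L_c = 1.4375 − 0.6875/2 = 1.09375, R_n = min(1.2×1.09375×0.75×70, 2.4×0.625×0.75×70) = 68.906 kips/bolt; interior L_c = 2.0625 − 0.6875 = 1.375, R_n = 78.75 kips/bolt. φR_n = 0.75 × (3×68.906 + 6×78.75) = 509.4 kips.
Tension yield (gross): A_g = 8.9375×0.75 = 6.7031 in². φR_n = 0.90 × 50 × 6.7031 = 301.6 kips.
Governing: min(223.7, 509.4, 301.6) = 223.7 kips → bolt shear.

223.7 kips (bolt shear governs)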